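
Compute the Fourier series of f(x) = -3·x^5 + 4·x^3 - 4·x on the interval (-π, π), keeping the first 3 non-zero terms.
(-776 - 6·π^4 + 128·π^2)·sin(x) + (-19·π^2 + 65/2 + 3·π^4)·sin(2·x) + (-2·π^4 - 200/27 + 64·π^2/9)·sin(3·x)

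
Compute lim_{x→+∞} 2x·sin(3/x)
As x → +∞: let u = 3/x → 0⁺; then 2·x·sin(3/x) = 2·3·sin(u)/u → 2·3·1 = 6.
Limit = 6.

Final answer: 6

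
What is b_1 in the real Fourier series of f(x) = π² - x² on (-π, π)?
b_1 = (1/π) ∫_{-π}^{π} f(x)·sin(1x) dx.
Evaluate the integral (use parity and integration by parts as needed): b_1 = 0.

Final answer: 0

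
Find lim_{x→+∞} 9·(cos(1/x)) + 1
Evaluate the dominant behaviour as x → +∞; each term tends to a finite value or vanishes.
Limit = 10.

Final answer: 10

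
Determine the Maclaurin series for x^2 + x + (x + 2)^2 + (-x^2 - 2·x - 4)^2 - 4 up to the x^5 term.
x^4 + 4·x^3 + 14·x^2 + 21·x + 16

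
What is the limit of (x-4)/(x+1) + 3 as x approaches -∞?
Evaluate the dominant behaviour as x → -∞; each term tends to a finite value or vanishes.
Limit = 4.

Final answer: 4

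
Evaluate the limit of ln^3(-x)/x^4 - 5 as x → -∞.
The quotient is an ∞/∞ indeterminate form as x → -∞.
Compare growth rates of the dominant terms (exponentials ≫ polynomials ≫ logarithms), or apply L'Hôpital's rule; the quotient → 0.
Adding the constant: 0 - 5 = -5. Limit = -5.

Final answer: -5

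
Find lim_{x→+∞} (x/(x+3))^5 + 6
As x → +∞: x/(x+3) = 1/(1 + 3/x) → 1, and the 5th power of a limit-1 base also → 1; with the additive constant, 1 + 6 = 7.
Limit = 7.

Final answer: 7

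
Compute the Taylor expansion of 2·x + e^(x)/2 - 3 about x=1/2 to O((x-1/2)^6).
-2 + e^(1/2)/2 + (e^(1/2)/2 + 2)·(x - 1/2) + e^(1/2)·(x - 1/2)^2/4 + e^(1/2)·(x - 1/2)^3/12 + e^(1/2)·(x - 1/2)^4/48 + e^(1/2)·(x - 1/2)^5/240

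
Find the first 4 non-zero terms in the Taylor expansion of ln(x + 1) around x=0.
-x^4/4 + x^3/3 - x^2/2 + x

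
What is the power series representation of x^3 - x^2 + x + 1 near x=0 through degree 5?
x^3 - x^2 + x + 1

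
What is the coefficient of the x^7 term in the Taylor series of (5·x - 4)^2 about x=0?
Expand to order 7: (5·x - 4)^2 = 25·x^2 - 40·x + 16 + O(x^8).
The coefficient of x^7 is 0.

Final answer: 0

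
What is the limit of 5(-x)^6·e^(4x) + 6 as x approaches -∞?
The product is a 0·∞ indeterminate form at x → -∞.
Rewrite the product as 5(-x)^6 / e^(-4x) (an ∞/∞ form) and apply L'Hôpital, or use the standard hierarchy e^(4|x|) ≫ |(-x)^6| as x → -∞.
The indeterminate product → 0, so the limit = 6.

Final answer: 6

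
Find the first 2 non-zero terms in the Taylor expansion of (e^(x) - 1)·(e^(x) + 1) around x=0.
2·x^2 + 2·x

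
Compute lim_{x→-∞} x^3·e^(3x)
This is a 0·∞ indeterminate form at x → -∞.
Rewrite the product as x^3 / e^(-3x) (an ∞/∞ form) and apply L'Hôpital, or use the standard hierarchy e^(3|x|) ≫ |x^3| as x → -∞.
The indeterminate product → 0, so the limit = 0.

Final answer: 0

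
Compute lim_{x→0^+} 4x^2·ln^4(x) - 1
The product is a 0·∞ indeterminate form at x → 0⁺.
Rewrite the product as 4·ln^4(x) / x^(-2) and apply L'Hôpital, or use the standard hierarchy x^(-2) ≫ |ln x|^4 as x → 0⁺.
The indeterminate product → 0, so the limit = -1.

Final answer: -1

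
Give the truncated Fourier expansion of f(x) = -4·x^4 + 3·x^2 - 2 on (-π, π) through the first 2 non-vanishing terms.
(-204 + 32·π^2)·cos(x) - 4·π^4/5 - 2 + π^2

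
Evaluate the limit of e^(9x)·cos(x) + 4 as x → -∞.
Evaluate the dominant behaviour as x → -∞; each term tends to a finite value or vanishes.
Limit = 4.

Final answer: 4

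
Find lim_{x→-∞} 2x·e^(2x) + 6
The product is a 0·∞ indeterminate form at x → -∞.
Rewrite the product as 2x / e^(-2x) (an ∞/∞ form) and apply L'Hôpital, or use the standard hierarchy e^(2|x|) ≫ |x| as x → -∞.
The indeterminate product → 0, so the limit = 6.

Final answer: 6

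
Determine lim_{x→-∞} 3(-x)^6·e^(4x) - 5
The product is a 0·∞ indeterminate form at x → -∞.
Rewrite the product as 3(-x)^6 / e^(-4x) (an ∞/∞ form) and apply L'Hôpital, or use the standard hierarchy e^(4|x|) ≫ |(-x)^6| as x → -∞.
The indeterminate product → 0, so the limit = -5.

Final answer: -5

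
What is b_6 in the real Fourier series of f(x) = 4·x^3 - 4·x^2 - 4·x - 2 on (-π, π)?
b_6 = (1/π) ∫_{-π}^{π} f(x)·sin(6x) dx.
Evaluate the integral (use parity and integration by parts as needed): b_6 = 14/9 - 4·π^2/3.

Final answer: 14/9 - 4·π^2/3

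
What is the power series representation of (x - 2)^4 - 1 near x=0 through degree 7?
x^4 - 8·x^3 + 24·x^2 - 32·x + 15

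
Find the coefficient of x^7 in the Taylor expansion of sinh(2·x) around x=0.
Expand to order 7: sinh(2·x) = 8·x^7/315 + 4·x^5/15 + 4·x^3/3 + 2·x + O(x^8).
The coefficient of x^7 is 8/315.

Final answer: 8/315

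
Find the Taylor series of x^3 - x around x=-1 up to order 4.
2·(x + 1) - 3·(x + 1)^2 + (x + 1)^3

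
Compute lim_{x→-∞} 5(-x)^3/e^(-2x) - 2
The quotient is an ∞/∞ indeterminate form as x → -∞.
Compare growth rates of the dominant terms (exponentials ≫ polynomials ≫ logarithms), or apply L'Hôpital's rule; the quotient → 0.
Adding the constant: 0 - 2 = -2. Limit = -2.

Final answer: -2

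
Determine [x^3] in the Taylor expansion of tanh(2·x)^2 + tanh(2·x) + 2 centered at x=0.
Expand to order 3: tanh(2·x)^2 + tanh(2·x) + 2 = -8·x^3/3 + 4·x^2 + 2·x + 2 + O(x^4).
The coefficient of x^3 is -8/3.

Final answer: -8/3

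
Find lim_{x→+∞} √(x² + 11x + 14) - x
This is an ∞ − ∞ indeterminate form.
Multiply and divide by the conjugate √(x²+11x + 14) + x; the x² terms cancel, leaving (11x + 14)/(√(x²+11x + 14)+x) → 11/2.
Limit = 11/2.

Final answer: 11/2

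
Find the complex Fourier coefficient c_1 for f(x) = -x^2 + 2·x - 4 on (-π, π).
Compute the real Fourier coefficients first: a_1 = 4, b_1 = 4.
Then c_1 = (a_1 − i·b_1)/2 = 2 - 2·i.

Final answer: 2 - 2·i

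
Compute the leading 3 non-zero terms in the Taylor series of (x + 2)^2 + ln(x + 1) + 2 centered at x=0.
x^2/2 + 5·x + 6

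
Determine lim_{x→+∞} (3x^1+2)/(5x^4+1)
This is an ∞/∞ indeterminate form as x → +∞.
Divide numerator and denominator by x^4 and let the lower-order terms vanish; the numerator's degree 1 is below the denominator's degree 4, so the quotient → 0.
Limit = 0.

Final answer: 0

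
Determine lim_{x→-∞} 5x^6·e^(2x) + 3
The product is a 0·∞ indeterminate form at x → -∞.
Rewrite the product as 5x^6 / e^(-2x) (an ∞/∞ form) and apply L'Hôpital, or use the standard hierarchy e^(2|x|) ≫ |x^6| as x → -∞.
The indeterminate product → 0, so the limit = 3.

Final answer: 3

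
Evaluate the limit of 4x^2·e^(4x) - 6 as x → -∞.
The product is a 0·∞ indeterminate form at x → -∞.
Rewrite the product as 4x^2 / e^(-4x) (an ∞/∞ form) and apply L'Hôpital, or use the standard hierarchy e^(4|x|) ≫ |x^2| as x → -∞.
The indeterminate product → 0, so the limit = -6.

Final answer: -6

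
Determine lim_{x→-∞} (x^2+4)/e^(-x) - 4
The quotient is an ∞/∞ indeterminate form as x → -∞.
Compare growth rates of the dominant terms (exponentials ≫ polynomials ≫ logarithms), or apply L'Hôpital's rule; the quotient → 0.
Adding the constant: 0 - 4 = -4. Limit = -4.

Final answer: -4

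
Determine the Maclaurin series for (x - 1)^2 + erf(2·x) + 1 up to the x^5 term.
32·x^5/(5·√(π)) - 16·x^3/(3·√(π)) + x^2 + x·(-2 + 4/√(π)) + 2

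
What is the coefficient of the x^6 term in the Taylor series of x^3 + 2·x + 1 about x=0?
Expand to order 6: x^3 + 2·x + 1 = x^3 + 2·x + 1 + O(x^7).
The coefficient of x^6 is 0.

Final answer: 0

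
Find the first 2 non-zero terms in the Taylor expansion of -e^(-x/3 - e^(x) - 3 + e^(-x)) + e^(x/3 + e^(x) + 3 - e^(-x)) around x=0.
x·(7·e^(-3)/3 + 7·e^(3)/3) - e^(-3) + e^(3)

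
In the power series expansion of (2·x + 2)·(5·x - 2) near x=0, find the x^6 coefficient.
Expand to order 6: (2·x + 2)·(5·x - 2) = 10·x^2 + 6·x - 4 + O(x^7).
The coefficient of x^6 is 0.

Final answer: 0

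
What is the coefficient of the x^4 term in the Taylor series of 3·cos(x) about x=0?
Expand to order 4: 3·cos(x) = x^4/8 - 3·x^2/2 + 3 + O(x^5).
The coefficient of x^4 is 1/8.

Final answer: 1/8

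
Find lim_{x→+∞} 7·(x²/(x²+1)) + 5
Evaluate the dominant behaviour as x → +∞; each term tends to a finite value or vanishes.
Limit = 12.

Final answer: 12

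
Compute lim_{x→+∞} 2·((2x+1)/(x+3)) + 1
Evaluate the dominant behaviour as x → +∞; each term tends to a finite value or vanishes.
Limit = 5.

Final answer: 5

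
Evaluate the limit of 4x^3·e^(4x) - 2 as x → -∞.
The product is a 0·∞ indeterminate form at x → -∞.
Rewrite the product as 4x^3 / e^(-4x) (an ∞/∞ form) and apply L'Hôpital, or use the standard hierarchy e^(4|x|) ≫ |x^3| as x → -∞.
The indeterminate product → 0, so the limit = -2.

Final answer: -2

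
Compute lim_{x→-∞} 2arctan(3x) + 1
Evaluate the dominant behaviour as x → -∞; each term tends to a finite value or vanishes.
Limit = 1 - π.

Final answer: 1 - π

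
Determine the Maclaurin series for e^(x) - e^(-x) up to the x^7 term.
x^7/2520 + x^5/60 + x^3/3 + 2·x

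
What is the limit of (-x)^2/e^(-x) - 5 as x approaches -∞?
The quotient is an ∞/∞ indeterminate form as x → -∞.
Compare growth rates of the dominant terms (exponentials ≫ polynomials ≫ logarithms), or apply L'Hôpital's rule; the quotient → 0.
Adding the constant: 0 - 5 = -5. Limit = -5.

Final answer: -5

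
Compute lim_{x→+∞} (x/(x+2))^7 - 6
As x → +∞: x/(x+2) = 1/(1 + 2/x) → 1, and the 7th power of a limit-1 base also → 1; with the additive constant, 1 - 6 = -5.
Limit = -5.

Final answer: -5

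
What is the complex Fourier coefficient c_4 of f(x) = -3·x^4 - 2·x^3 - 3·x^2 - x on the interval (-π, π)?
Compute the real Fourier coefficients first: a_4 = -3·π^2/2 - 3/16, b_4 = 1/8 + π^2.
Then c_4 = (a_4 − i·b_4)/2 = -3·π^2/4 - 3/32 - i·π^2/2 - i/16.

Final answer: -3·π^2/4 - 3/32 - i·π^2/2 - i/16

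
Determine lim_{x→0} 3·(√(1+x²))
Direct substitution at x = 0 gives 3.

Final answer: 3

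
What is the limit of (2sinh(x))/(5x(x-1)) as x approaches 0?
Both numerator and denominator → 0 as x → 0; this is a 0/0 indeterminate form.
Expand each to leading order near x = 0: numerator ~ 2·x, denominator ~ -5·x.
The limit of the ratio is -2/5.

Final answer: -2/5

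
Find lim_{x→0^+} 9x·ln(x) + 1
The product is a 0·∞ indeterminate form at x → 0⁺.
Rewrite the product as 9·ln(x) / x^(-1) and apply L'Hôpital, or use the standard hierarchy x^(-1) ≫ |ln x| as x → 0⁺.
The indeterminate product → 0, so the limit = 1.

Final answer: 1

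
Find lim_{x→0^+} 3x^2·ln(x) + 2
The product is a 0·∞ indeterminate form at x → 0⁺.
Rewrite the product as 3·ln(x) / x^(-2) and apply L'Hôpital, or use the standard hierarchy x^(-2) ≫ |ln x| as x → 0⁺.
The indeterminate product → 0, so the limit = 2.

Final answer: 2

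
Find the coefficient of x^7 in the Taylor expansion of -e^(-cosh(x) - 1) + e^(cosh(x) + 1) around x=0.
Expand to order 7: -e^(-cosh(x) - 1) + e^(cosh(x) + 1) = x^6·(e^(-2)/720 + 31·e^(2)/720) + x^4·(-e^(-2)/12 + e^(2)/6) + x^2·(e^(-2)/2 + e^(2)/2) - e^(-2) + e^(2) + O(x^8).
The coefficient of x^7 is 0.

Final answer: 0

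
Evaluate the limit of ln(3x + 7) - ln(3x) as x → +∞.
This is an ∞ − ∞ indeterminate form.
Combine the logarithms: ln(3x+7) − ln(3x) = ln((3x+7)/(3x)) = ln(1 + 7/(3x)) → ln(1) = 0.
Limit = 0.

Final answer: 0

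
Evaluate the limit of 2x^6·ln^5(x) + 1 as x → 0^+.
The product is a 0·∞ indeterminate form at x → 0⁺.
Rewrite the product as 2·ln^5(x) / x^(-6) and apply L'Hôpital, or use the standard hierarchy x^(-6) ≫ |ln x|^5 as x → 0⁺.
The indeterminate product → 0, so the limit = 1.

Final answer: 1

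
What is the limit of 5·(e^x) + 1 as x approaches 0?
Direct substitution at x = 0 gives 6.

Final answer: 6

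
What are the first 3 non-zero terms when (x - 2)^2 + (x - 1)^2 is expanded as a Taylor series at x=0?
2·x^2 - 6·x + 5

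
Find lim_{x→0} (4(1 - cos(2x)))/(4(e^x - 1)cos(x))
Both numerator and denominator → 0 as x → 0; this is a 0/0 indeterminate form.
Expand each to leading order near x = 0: numerator ~ 8·x^2, denominator ~ 4·x.
The limit of the ratio is 0.

Final answer: 0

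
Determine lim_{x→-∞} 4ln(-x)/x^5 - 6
The quotient is an ∞/∞ indeterminate form as x → -∞.
Compare growth rates of the dominant terms (exponentials ≫ polynomials ≫ logarithms), or apply L'Hôpital's rule; the quotient → 0.
Adding the constant: 0 - 6 = -6. Limit = -6.

Final answer: -6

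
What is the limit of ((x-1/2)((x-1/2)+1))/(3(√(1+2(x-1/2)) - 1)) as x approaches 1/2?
Both numerator and denominator → 0 as x → 1/2; this is a 0/0 indeterminate form.
Expand each to leading order near x = 1/2: numerator ~ (x - 1/2), denominator ~ 3·(x - 1/2).
The limit of the ratio is 1/3.

Final answer: 1/3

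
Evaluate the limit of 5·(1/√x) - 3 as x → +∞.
Evaluate the dominant behaviour as x → +∞; each term tends to a finite value or vanishes.
Limit = -3.

Final answer: -3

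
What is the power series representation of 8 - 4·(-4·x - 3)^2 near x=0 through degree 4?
-64·x^2 - 96·x - 28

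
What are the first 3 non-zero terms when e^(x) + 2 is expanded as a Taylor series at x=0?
x^2/2 + x + 3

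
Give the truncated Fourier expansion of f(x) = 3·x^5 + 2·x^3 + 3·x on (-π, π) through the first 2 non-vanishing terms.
(-116·π^2 + 6·π^4 + 702)·sin(x) + (-3·π^4 - 45/2 + 13·π^2)·sin(2·x)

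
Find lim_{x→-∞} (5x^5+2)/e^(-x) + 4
The quotient is an ∞/∞ indeterminate form as x → -∞.
Compare growth rates of the dominant terms (exponentials ≫ polynomials ≫ logarithms), or apply L'Hôpital's rule; the quotient → 0.
Adding the constant: 0 + 4 = 4. Limit = 4.

Final answer: 4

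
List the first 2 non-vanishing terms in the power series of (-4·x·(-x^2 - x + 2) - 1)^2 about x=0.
16·x + 1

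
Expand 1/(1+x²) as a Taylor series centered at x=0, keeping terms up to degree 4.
x^4 - x^2 + 1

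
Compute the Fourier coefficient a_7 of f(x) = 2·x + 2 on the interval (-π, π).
a_7 = (1/π) ∫_{-π}^{π} f(x)·cos(7x) dx.
Evaluate the integral (use parity and integration by parts as needed): a_7 = 0.

Final answer: 0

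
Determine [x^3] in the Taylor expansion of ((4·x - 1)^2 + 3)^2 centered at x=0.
Expand to order 3: ((4·x - 1)^2 + 3)^2 = -256·x^3 + 192·x^2 - 64·x + 16 + O(x^4).
The coefficient of x^3 is -256.

Final answer: -256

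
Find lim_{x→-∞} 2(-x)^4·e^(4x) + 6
The product is a 0·∞ indeterminate form at x → -∞.
Rewrite the product as 2(-x)^4 / e^(-4x) (an ∞/∞ form) and apply L'Hôpital, or use the standard hierarchy e^(4|x|) ≫ |(-x)^4| as x → -∞.
The indeterminate product → 0, so the limit = 6.

Final answer: 6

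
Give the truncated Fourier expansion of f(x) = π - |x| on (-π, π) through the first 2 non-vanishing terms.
4·cos(x)/π + π/2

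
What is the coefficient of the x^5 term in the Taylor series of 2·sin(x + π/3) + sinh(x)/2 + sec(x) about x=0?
Expand to order 5: 2·sin(x + π/3) + sinh(x)/2 + sec(x) = x^5/80 + x^4·(√(3)/24 + 5/24) - x^3/12 + x^2·(1/2 - √(3)/2) + 3·x/2 + 1 + √(3) + O(x^6).
The coefficient of x^5 is 1/80.

Final answer: 1/80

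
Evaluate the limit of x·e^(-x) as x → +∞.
Evaluate the dominant behaviour as x → +∞; each term tends to a finite value or vanishes.
Limit = 0.

Final answer: 0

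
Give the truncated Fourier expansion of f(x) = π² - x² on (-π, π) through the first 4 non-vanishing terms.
4·cos(x) - cos(2·x) + 4·cos(3·x)/9 + 2·π^2/3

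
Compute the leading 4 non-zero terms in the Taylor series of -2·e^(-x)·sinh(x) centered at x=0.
2·x^4/3 - 4·x^3/3 + 2·x^2 - 2·x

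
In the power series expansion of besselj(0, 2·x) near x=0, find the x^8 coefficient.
Expand to order 8: besselj(0, 2·x) = x^8/576 - x^6/36 + x^4/4 - x^2 + 1 + O(x^9).
The coefficient of x^8 is 1/576.

Final answer: 1/576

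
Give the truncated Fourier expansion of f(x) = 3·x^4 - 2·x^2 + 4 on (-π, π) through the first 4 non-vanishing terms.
(152 - 24·π^2)·cos(x) + (-11 + 6·π^2)·cos(2·x) + (8/3 - 8·π^2/3)·cos(3·x) - 2·π^2/3 + 4 + 3·π^4/5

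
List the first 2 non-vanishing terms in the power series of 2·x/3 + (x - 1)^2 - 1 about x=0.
x^2 - 4·x/3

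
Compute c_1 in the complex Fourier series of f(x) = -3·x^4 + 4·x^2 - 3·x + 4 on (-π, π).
Compute the real Fourier coefficients first: a_1 = -160 + 24·π^2, b_1 = -6.
Then c_1 = (a_1 − i·b_1)/2 = -80 + 12·π^2 + 3·i.

Final answer: -80 + 12·π^2 + 3·i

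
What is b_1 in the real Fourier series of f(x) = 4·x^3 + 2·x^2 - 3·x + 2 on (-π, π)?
b_1 = (1/π) ∫_{-π}^{π} f(x)·sin(1x) dx.
Evaluate the integral (use parity and integration by parts as needed): b_1 = -54 + 8·π^2.

Final answer: -54 + 8·π^2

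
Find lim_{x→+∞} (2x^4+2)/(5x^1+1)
This is an ∞/∞ indeterminate form as x → +∞.
Divide numerator and denominator by x^4 and let the lower-order terms vanish; the numerator's degree 4 exceeds the denominator's degree 1, so the quotient diverges.
Limit = ∞.

Final answer: ∞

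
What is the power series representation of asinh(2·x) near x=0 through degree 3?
-4·x^3/3 + 2·x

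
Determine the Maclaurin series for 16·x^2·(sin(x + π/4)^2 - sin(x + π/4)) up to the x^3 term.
x^3·(16 - 8·√(2)) + x^2·(8 - 8·√(2))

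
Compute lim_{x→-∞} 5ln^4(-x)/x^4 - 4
The quotient is an ∞/∞ indeterminate form as x → -∞.
Compare growth rates of the dominant terms (exponentials ≫ polynomials ≫ logarithms), or apply L'Hôpital's rule; the quotient → 0.
Adding the constant: 0 - 4 = -4. Limit = -4.

Final answer: -4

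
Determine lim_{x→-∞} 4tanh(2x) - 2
Evaluate the dominant behaviour as x → -∞; each term tends to a finite value or vanishes.
Limit = -6.

Final answer: -6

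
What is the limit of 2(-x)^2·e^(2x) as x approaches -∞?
This is a 0·∞ indeterminate form at x → -∞.
Rewrite the product as 2(-x)^2 / e^(-2x) (an ∞/∞ form) and apply L'Hôpital, or use the standard hierarchy e^(2|x|) ≫ |(-x)^2| as x → -∞.
The indeterminate product → 0, so the limit = 0.

Final answer: 0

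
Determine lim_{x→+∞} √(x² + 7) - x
This is an ∞ − ∞ indeterminate form.
Multiply and divide by the conjugate √(x²+7) + x; the x² terms cancel, leaving 7/(√(x²+7)+x) → 0.
Limit = 0.

Final answer: 0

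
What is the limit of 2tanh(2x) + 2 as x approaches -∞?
Evaluate the dominant behaviour as x → -∞; each term tends to a finite value or vanishes.
Limit = 0.

Final answer: 0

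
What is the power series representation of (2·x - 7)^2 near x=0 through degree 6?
4·x^2 - 28·x + 49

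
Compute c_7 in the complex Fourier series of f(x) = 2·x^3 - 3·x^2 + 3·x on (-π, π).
Compute the real Fourier coefficients first: a_7 = 12/49, b_7 = 270/343 + 4·π^2/7.
Then c_7 = (a_7 − i·b_7)/2 = 6/49 - 2·i·π^2/7 - 135·i/343.

Final answer: 6/49 - 2·i·π^2/7 - 135·i/343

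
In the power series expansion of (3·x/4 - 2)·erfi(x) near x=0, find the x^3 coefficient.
Expand to order 3: (3·x/4 - 2)·erfi(x) = -4·x^3/(3·√(π)) + 3·x^2/(2·√(π)) - 4·x/√(π) + O(x^4).
The coefficient of x^3 is -4/(3·√(π)).

Final answer: -4/(3·√(π))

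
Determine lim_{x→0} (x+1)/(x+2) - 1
Direct substitution at x = 0 gives -1/2.

Final answer: -1/2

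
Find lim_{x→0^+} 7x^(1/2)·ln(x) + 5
The product is a 0·∞ indeterminate form at x → 0⁺.
Rewrite the product as 7·ln(x) / x^(-1/2) and apply L'Hôpital, or use the standard hierarchy x^(-1/2) ≫ |ln x| as x → 0⁺.
The indeterminate product → 0, so the limit = 5.

Final answer: 5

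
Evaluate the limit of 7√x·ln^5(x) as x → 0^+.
This is a 0·∞ indeterminate form at x → 0⁺.
Rewrite the product as 7·ln^5(x) / x^(-1/2) and apply L'Hôpital, or use the standard hierarchy x^(-1/2) ≫ |ln x|^5 as x → 0⁺.
The indeterminate product → 0, so the limit = 0.

Final answer: 0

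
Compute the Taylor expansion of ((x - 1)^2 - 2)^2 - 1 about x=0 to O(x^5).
x^4 - 4·x^3 + 2·x^2 + 4·x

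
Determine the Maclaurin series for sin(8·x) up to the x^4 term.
-256·x^3/3 + 8·x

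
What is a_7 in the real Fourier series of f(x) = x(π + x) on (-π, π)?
a_7 = (1/π) ∫_{-π}^{π} f(x)·cos(7x) dx.
Evaluate the integral (use parity and integration by parts as needed): a_7 = -4/49.

Final answer: -4/49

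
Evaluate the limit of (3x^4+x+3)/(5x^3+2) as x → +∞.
This is an ∞/∞ indeterminate form as x → +∞.
Divide numerator and denominator by x^4 and let the lower-order terms vanish; the numerator's degree 4 exceeds the denominator's degree 3, so the quotient diverges.
Limit = ∞.

Final answer: ∞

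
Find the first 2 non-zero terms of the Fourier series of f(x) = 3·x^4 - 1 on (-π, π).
(144 - 24·π^2)·cos(x) - 1 + 3·π^4/5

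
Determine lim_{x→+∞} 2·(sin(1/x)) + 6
Evaluate the dominant behaviour as x → +∞; each term tends to a finite value or vanishes.
Limit = 6.

Final answer: 6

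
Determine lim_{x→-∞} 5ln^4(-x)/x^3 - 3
The quotient is an ∞/∞ indeterminate form as x → -∞.
Compare growth rates of the dominant terms (exponentials ≫ polynomials ≫ logarithms), or apply L'Hôpital's rule; the quotient → 0.
Adding the constant: 0 - 3 = -3. Limit = -3.

Final answer: -3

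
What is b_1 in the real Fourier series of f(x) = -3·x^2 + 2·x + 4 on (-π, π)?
b_1 = (1/π) ∫_{-π}^{π} f(x)·sin(1x) dx.
Evaluate the integral (use parity and integration by parts as needed): b_1 = 4.

Final answer: 4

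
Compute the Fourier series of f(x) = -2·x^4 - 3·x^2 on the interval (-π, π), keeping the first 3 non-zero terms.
(-84 + 16·π^2)·cos(x) + (3 - 4·π^2)·cos(2·x) - 2·π^4/5 - π^2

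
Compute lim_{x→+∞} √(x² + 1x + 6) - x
This is an ∞ − ∞ indeterminate form.
Multiply and divide by the conjugate √(x²+1x + 6) + x; the x² terms cancel, leaving (1x + 6)/(√(x²+1x + 6)+x) → 1/2.
Limit = 1/2.

Final answer: 1/2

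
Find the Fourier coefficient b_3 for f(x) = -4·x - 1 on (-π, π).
b_3 = (1/π) ∫_{-π}^{π} f(x)·sin(3x) dx.
Evaluate the integral (use parity and integration by parts as needed): b_3 = -8/3.

Final answer: -8/3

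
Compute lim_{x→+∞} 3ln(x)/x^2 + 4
The quotient is an ∞/∞ indeterminate form as x → +∞.
The polynomial denominator x^2 dominates the logarithmic numerator (any positive power of x ≫ ln(x) as x → ∞), so the quotient → 0.
Adding the constant: 0 + 4 = 4. Limit = 4.

Final answer: 4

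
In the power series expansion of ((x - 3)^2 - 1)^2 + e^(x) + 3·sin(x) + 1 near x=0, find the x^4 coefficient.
Expand to order 4: ((x - 3)^2 - 1)^2 + e^(x) + 3·sin(x) + 1 = 25·x^4/24 - 37·x^3/3 + 105·x^2/2 - 92·x + 66 + O(x^5).
The coefficient of x^4 is 25/24.

Final answer: 25/24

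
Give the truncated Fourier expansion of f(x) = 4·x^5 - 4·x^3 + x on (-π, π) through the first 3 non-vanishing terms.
(-168·π^2 + 8·π^4 + 1010)·sin(x) + (-4·π^4 - 37 + 24·π^2)·sin(2·x) + (-232·π^2/27 + 518/81 + 8·π^4/3)·sin(3·x)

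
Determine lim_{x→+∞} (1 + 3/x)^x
As x → +∞: this is the defining limit (1 + 3/x)^x → e^3.
Limit = e^(3).

Final answer: e^(3)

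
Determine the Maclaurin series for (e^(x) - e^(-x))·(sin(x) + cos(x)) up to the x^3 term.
-2·x^3/3 + 2·x^2 + 2·x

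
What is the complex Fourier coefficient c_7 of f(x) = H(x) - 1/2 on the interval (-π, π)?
Compute the real Fourier coefficients first: a_7 = 0, b_7 = 2/(7·π).
Then c_7 = (a_7 − i·b_7)/2 = -i/(7·π).

Final answer: -i/(7·π)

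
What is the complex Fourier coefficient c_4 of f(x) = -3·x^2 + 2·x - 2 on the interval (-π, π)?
Compute the real Fourier coefficients first: a_4 = -3/4, b_4 = -1.
Then c_4 = (a_4 − i·b_4)/2 = -3/8 + i/2.

Final answer: -3/8 + i/2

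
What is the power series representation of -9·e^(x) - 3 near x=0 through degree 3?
-3·x^3/2 - 9·x^2/2 - 9·x - 12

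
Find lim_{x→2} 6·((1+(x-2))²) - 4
Direct substitution at x = 2 gives 2.

Final answer: 2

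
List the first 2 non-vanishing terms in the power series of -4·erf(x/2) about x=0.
x^3/(3·√(π)) - 4·x/√(π)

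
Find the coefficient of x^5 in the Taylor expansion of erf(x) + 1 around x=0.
Expand to order 5: erf(x) + 1 = x^5/(5·√(π)) - 2·x^3/(3·√(π)) + 2·x/√(π) + 1 + O(x^6).
The coefficient of x^5 is 1/(5·√(π)).

Final answer: 1/(5·√(π))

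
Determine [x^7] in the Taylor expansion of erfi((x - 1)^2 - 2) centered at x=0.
Expand to order 7: erfi((x - 1)^2 - 2) = 2552·e·x^7/(315·√(π)) + 118·e·x^6/(15·√(π)) + 4·e·x^5/(5·√(π)) - 14·e·x^4/(3·√(π)) - 8·e·x^3/√(π) - 6·e·x^2/√(π) - 4·e·x/√(π) - erfi(1) + O(x^8).
The coefficient of x^7 is 2552·e/(315·√(π)).

Final answer: 2552·e/(315·√(π))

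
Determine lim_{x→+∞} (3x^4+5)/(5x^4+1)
This is an ∞/∞ indeterminate form as x → +∞.
Divide numerator and denominator by x^4 and let the lower-order terms vanish; the leading terms give 3/5.
Limit = 3/5.

Final answer: 3/5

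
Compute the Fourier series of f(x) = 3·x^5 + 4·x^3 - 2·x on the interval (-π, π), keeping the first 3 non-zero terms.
(-112·π^2 + 6·π^4 + 668)·sin(x) + (-3·π^4 - 29/2 + 11·π^2)·sin(2·x) + (-16·π^2/9 - 4/27 + 2·π^4)·sin(3·x)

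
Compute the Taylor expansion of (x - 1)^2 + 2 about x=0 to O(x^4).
x^2 - 2·x + 3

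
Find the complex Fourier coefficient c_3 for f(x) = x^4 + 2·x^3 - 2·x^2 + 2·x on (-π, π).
Compute the real Fourier coefficients first: a_3 = 40/27 - 8·π^2/9, b_3 = 4/9 + 4·π^2/3.
Then c_3 = (a_3 − i·b_3)/2 = -4·π^2/9 + 20/27 - 2·i·π^2/3 - 2·i/9.

Final answer: -4·π^2/9 + 20/27 - 2·i·π^2/3 - 2·i/9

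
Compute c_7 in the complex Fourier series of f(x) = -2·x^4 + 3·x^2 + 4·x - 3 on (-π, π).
Compute the real Fourier coefficients first: a_7 = -684/2401 + 16·π^2/49, b_7 = 8/7.
Then c_7 = (a_7 − i·b_7)/2 = -342/2401 + 8·π^2/49 - 4·i/7.

Final answer: -342/2401 + 8·π^2/49 - 4·i/7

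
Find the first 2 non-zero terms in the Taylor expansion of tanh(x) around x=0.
-x^3/3 + x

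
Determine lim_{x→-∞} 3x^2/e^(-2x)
This is an ∞/∞ indeterminate form as x → -∞.
Compare growth rates of the dominant terms (exponentials ≫ polynomials ≫ logarithms), or apply L'Hôpital's rule; the quotient → 0.
Limit = 0.

Final answer: 0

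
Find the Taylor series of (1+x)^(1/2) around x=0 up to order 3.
x^3/16 - x^2/8 + x/2 + 1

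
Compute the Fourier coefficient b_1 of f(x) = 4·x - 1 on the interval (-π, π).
b_1 = (1/π) ∫_{-π}^{π} f(x)·sin(1x) dx.
Evaluate the integral (use parity and integration by parts as needed): b_1 = 8.

Final answer: 8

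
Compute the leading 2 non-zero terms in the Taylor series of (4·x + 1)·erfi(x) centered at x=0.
8·x^2/√(π) + 2·x/√(π)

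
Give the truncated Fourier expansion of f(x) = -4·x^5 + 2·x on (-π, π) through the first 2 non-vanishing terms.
(-956 - 8·π^4 + 160·π^2)·sin(x) + (-20·π^2 + 28 + 4·π^4)·sin(2·x)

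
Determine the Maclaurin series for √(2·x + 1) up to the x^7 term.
33·x^7/16 - 21·x^6/16 + 7·x^5/8 - 5·x^4/8 + x^3/2 - x^2/2 + x + 1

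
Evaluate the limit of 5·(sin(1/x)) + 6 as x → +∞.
Evaluate the dominant behaviour as x → +∞; each term tends to a finite value or vanishes.
Limit = 6.

Final answer: 6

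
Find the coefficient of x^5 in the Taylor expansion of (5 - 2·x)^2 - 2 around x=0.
Expand to order 5: (5 - 2·x)^2 - 2 = 4·x^2 - 20·x + 23 + O(x^6).
The coefficient of x^5 is 0.

Final answer: 0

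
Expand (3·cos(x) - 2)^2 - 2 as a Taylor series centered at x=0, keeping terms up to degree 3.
-3·x^2 - 1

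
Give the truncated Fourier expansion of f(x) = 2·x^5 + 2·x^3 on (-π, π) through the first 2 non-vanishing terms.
(-76·π^2 + 4·π^4 + 456)·sin(x) + (-2·π^4 - 12 + 8·π^2)·sin(2·x)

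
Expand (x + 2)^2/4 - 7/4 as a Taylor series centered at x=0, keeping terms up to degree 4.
x^2/4 + x - 3/4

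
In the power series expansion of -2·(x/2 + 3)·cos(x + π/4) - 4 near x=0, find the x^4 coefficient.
Expand to order 4: -2·(x/2 + 3)·cos(x + π/4) - 4 = -5·√(2)·x^4/24 - √(2)·x^3/4 + 2·√(2)·x^2 + 5·√(2)·x/2 - 3·√(2) - 4 + O(x^5).
The coefficient of x^4 is -5·√(2)/24.

Final answer: -5·√(2)/24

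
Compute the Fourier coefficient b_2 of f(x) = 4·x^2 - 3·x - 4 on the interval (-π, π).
b_2 = (1/π) ∫_{-π}^{π} f(x)·sin(2x) dx.
Evaluate the integral (use parity and integration by parts as needed): b_2 = 3.

Final answer: 3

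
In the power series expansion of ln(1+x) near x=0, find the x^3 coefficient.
Expand to order 3: ln(1+x) = x^3/3 - x^2/2 + x + O(x^4).
The coefficient of x^3 is 1/3.

Final answer: 1/3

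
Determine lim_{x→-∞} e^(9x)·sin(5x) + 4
Evaluate the dominant behaviour as x → -∞; each term tends to a finite value or vanishes.
Limit = 4.

Final answer: 4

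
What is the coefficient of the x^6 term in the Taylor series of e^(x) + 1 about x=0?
Expand to order 6: e^(x) + 1 = x^6/720 + x^5/120 + x^4/24 + x^3/6 + x^2/2 + x + 2 + O(x^7).
The coefficient of x^6 is 1/720.

Final answer: 1/720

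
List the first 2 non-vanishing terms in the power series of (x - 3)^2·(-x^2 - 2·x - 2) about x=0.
-6·x - 18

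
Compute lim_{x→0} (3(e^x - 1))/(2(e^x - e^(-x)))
Both numerator and denominator → 0 as x → 0; this is a 0/0 indeterminate form.
Expand each to leading order near x = 0: numerator ~ 3·x, denominator ~ 4·x.
The limit of the ratio is 3/4.

Final answer: 3/4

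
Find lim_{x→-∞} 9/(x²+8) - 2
Evaluate the dominant behaviour as x → -∞; each term tends to a finite value or vanishes.
Limit = -2.

Final answer: -2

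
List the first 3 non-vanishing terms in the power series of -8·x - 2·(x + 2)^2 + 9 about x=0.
-2·x^2 - 16·x + 1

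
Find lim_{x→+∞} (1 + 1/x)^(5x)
As x → +∞: write (1 + 1/x)^(5x) = ((1 + 1/x)^x)^5 → (e^1)^5 = e^5.
Limit = e^(5).

Final answer: e^(5)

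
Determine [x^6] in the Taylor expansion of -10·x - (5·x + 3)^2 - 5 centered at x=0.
Expand to order 6: -10·x - (5·x + 3)^2 - 5 = -25·x^2 - 40·x - 14 + O(x^7).
The coefficient of x^6 is 0.

Final answer: 0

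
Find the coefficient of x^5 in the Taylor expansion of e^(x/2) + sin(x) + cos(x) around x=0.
Expand to order 5: e^(x/2) + sin(x) + cos(x) = 11·x^5/1280 + 17·x^4/384 - 7·x^3/48 - 3·x^2/8 + 3·x/2 + 2 + O(x^6).
The coefficient of x^5 is 11/1280.

Final answer: 11/1280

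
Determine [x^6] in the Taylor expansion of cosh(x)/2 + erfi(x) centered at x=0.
Expand to order 6: cosh(x)/2 + erfi(x) = x^6/1440 + x^5/(5·√(π)) + x^4/48 + 2·x^3/(3·√(π)) + x^2/4 + 2·x/√(π) + 1/2 + O(x^7).
The coefficient of x^6 is 1/1440.

Final answer: 1/1440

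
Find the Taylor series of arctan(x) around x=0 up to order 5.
x^5/5 - x^3/3 + x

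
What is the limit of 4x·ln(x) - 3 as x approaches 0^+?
The product is a 0·∞ indeterminate form at x → 0⁺.
Rewrite the product as 4·ln(x) / x^(-1) and apply L'Hôpital, or use the standard hierarchy x^(-1) ≫ |ln x| as x → 0⁺.
The indeterminate product → 0, so the limit = -3.

Final answer: -3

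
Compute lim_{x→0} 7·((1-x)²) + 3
Direct substitution at x = 0 gives 10.

Final answer: 10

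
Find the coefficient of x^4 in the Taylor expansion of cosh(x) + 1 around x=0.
Expand to order 4: cosh(x) + 1 = x^4/24 + x^2/2 + 2 + O(x^5).
The coefficient of x^4 is 1/24.

Final answer: 1/24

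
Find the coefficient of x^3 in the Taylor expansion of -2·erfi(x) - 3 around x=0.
Expand to order 3: -2·erfi(x) - 3 = -4·x^3/(3·√(π)) - 4·x/√(π) - 3 + O(x^4).
The coefficient of x^3 is -4/(3·√(π)).

Final answer: -4/(3·√(π))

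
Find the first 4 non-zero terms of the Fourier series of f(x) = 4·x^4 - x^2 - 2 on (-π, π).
(196 - 32·π^2)·cos(x) + (-13 + 8·π^2)·cos(2·x) + (76/27 - 32·π^2/9)·cos(3·x) - π^2/3 - 2 + 4·π^4/5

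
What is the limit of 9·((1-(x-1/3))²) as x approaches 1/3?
Direct substitution at x = 1/3 gives 9.

Final answer: 9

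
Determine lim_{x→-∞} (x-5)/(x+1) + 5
Evaluate the dominant behaviour as x → -∞; each term tends to a finite value or vanishes.
Limit = 6.

Final answer: 6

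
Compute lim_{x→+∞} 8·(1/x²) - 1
Evaluate the dominant behaviour as x → +∞; each term tends to a finite value or vanishes.
Limit = -1.

Final answer: -1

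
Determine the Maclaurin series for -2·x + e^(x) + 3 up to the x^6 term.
x^6/720 + x^5/120 + x^4/24 + x^3/6 + x^2/2 - x + 4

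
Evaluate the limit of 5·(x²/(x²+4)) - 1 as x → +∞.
Evaluate the dominant behaviour as x → +∞; each term tends to a finite value or vanishes.
Limit = 4.

Final answer: 4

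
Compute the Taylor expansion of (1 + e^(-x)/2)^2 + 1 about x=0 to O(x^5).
5·x^4/24 - x^3/2 + x^2 - 3·x/2 + 13/4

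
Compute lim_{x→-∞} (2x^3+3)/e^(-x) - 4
The quotient is an ∞/∞ indeterminate form as x → -∞.
Compare growth rates of the dominant terms (exponentials ≫ polynomials ≫ logarithms), or apply L'Hôpital's rule; the quotient → 0.
Adding the constant: 0 - 4 = -4. Limit = -4.

Final answer: -4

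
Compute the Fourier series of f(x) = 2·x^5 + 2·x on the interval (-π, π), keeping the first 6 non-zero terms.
(-80·π^2 + 4·π^4 + 484)·sin(x) + (-2·π^4 - 17 + 10·π^2)·sin(2·x) + (-80·π^2/27 + 268/81 + 4·π^4/3)·sin(3·x) + (-π^4 - 47/32 + 5·π^2/4)·sin(4·x) + (-16·π^2/25 + 596/625 + 4·π^4/5)·sin(5·x) + (-2·π^4/3 - 59/81 + 10·π^2/27)·sin(6·x)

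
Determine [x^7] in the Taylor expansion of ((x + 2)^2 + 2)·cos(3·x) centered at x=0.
Expand to order 7: ((x + 2)^2 + 2)·cos(3·x) = -81·x^7/20 - 27·x^6/10 + 27·x^5/2 + 63·x^4/4 - 18·x^3 - 26·x^2 + 4·x + 6 + O(x^8).
The coefficient of x^7 is -81/20.

Final answer: -81/20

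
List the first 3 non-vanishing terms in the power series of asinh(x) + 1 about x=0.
-x^3/6 + x + 1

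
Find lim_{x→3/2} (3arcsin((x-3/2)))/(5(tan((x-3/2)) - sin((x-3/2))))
Both numerator and denominator → 0 as x → 3/2; this is a 0/0 indeterminate form.
Expand each to leading order near x = 3/2: numerator ~ 3·(x - 3/2), denominator ~ 5·(x - 3/2)^3/2.
The limit of the ratio is ∞.

Final answer: ∞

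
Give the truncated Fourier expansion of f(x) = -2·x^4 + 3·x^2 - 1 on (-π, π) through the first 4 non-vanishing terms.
(-108 + 16·π^2)·cos(x) + (9 - 4·π^2)·cos(2·x) + (-68/27 + 16·π^2/9)·cos(3·x) - 2·π^4/5 - 1 + π^2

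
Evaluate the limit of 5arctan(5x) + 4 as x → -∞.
Evaluate the dominant behaviour as x → -∞; each term tends to a finite value or vanishes.
Limit = 4 - 5·π/2.

Final answer: 4 - 5·π/2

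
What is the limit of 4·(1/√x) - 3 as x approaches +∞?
Evaluate the dominant behaviour as x → +∞; each term tends to a finite value or vanishes.
Limit = -3.

Final answer: -3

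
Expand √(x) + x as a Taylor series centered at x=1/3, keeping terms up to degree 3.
1/3 + √(3)/3 + (√(3)/2 + 1)·(x - 1/3) - 3·√(3)·(x - 1/3)^2/8 + 9·√(3)·(x - 1/3)^3/16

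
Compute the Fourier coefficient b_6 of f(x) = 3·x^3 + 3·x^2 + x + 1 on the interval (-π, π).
b_6 = (1/π) ∫_{-π}^{π} f(x)·sin(6x) dx.
Evaluate the integral (use parity and integration by parts as needed): b_6 = -π^2 - 1/6.

Final answer: -π^2 - 1/6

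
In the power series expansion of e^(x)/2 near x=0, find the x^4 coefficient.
Expand to order 4: e^(x)/2 = x^4/48 + x^3/12 + x^2/4 + x/2 + 1/2 + O(x^5).
The coefficient of x^4 is 1/48.

Final answer: 1/48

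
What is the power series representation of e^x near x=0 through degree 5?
x^5/120 + x^4/24 + x^3/6 + x^2/2 + x + 1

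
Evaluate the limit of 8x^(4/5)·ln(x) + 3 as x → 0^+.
The product is a 0·∞ indeterminate form at x → 0⁺.
Rewrite the product as 8·ln(x) / x^(-4/5) and apply L'Hôpital, or use the standard hierarchy x^(-4/5) ≫ |ln x| as x → 0⁺.
The indeterminate product → 0, so the limit = 3.

Final answer: 3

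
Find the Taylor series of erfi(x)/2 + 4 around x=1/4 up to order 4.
erfi(1/4)/2 + 4 + e^(1/16)·(x - 1/4)/√(π) + e^(1/16)·(x - 1/4)^2/(4·√(π)) + 3·e^(1/16)·(x - 1/4)^3/(8·√(π)) + 25·e^(1/16)·(x - 1/4)^4/(192·√(π))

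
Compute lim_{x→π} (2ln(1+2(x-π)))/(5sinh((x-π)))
Both numerator and denominator → 0 as x → π; this is a 0/0 indeterminate form.
Expand each to leading order near x = π: numerator ~ 4·(x - π), denominator ~ 5·(x - π).
The limit of the ratio is 4/5.

Final answer: 4/5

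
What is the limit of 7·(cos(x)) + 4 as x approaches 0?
Direct substitution at x = 0 gives 11.

Final answer: 11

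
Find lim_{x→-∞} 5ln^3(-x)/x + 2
The quotient is an ∞/∞ indeterminate form as x → -∞.
Compare growth rates of the dominant terms (exponentials ≫ polynomials ≫ logarithms), or apply L'Hôpital's rule; the quotient → 0.
Adding the constant: 0 + 2 = 2. Limit = 2.

Final answer: 2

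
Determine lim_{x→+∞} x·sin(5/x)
As x → +∞: let u = 5/x → 0⁺; then x·sin(5/x) = 5·sin(u)/u → 5·1 = 5.
Limit = 5.

Final answer: 5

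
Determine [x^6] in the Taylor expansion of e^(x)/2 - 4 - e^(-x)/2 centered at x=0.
Expand to order 6: e^(x)/2 - 4 - e^(-x)/2 = x^5/120 + x^3/6 + x - 4 + O(x^7).
The coefficient of x^6 is 0.

Final answer: 0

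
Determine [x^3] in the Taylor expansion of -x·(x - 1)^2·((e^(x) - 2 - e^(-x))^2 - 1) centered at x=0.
Expand to order 3: -x·(x - 1)^2·((e^(x) - 2 - e^(-x))^2 - 1) = -23·x^3 + 14·x^2 - 3·x + O(x^4).
The coefficient of x^3 is -23.

Final answer: -23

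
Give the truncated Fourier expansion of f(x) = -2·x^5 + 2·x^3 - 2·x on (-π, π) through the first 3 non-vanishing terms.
(-508 - 4·π^4 + 84·π^2)·sin(x) + (-12·π^2 + 20 + 2·π^4)·sin(2·x) + (-4·π^4/3 - 340/81 + 116·π^2/27)·sin(3·x)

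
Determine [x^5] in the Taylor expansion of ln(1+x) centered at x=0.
Expand to order 5: ln(1+x) = x^5/5 - x^4/4 + x^3/3 - x^2/2 + x + O(x^6).
The coefficient of x^5 is 1/5.

Final answer: 1/5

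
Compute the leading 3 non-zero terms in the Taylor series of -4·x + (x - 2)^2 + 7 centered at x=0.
x^2 - 8·x + 11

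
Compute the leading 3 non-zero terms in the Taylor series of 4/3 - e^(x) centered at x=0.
-x^2/2 - x + 1/3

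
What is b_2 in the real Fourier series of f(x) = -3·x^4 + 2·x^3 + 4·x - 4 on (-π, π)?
b_2 = (1/π) ∫_{-π}^{π} f(x)·sin(2x) dx.
Evaluate the integral (use parity and integration by parts as needed): b_2 = -2·π^2 - 1.

Final answer: -2·π^2 - 1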